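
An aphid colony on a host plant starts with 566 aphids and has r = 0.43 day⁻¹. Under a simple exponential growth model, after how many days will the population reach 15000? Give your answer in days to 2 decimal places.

7.62 days

Set N₀·e^(rt) = 15000: e^(0.43·t) = 15000/566 = 26.502.
0.43·t = ln(26.502) = 3.2772, so t = 3.2772/0.43 = 7.6214.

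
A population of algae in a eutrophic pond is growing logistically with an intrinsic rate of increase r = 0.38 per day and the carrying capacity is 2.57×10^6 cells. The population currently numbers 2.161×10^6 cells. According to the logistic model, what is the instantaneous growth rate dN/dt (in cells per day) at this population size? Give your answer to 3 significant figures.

131000 cells per day

dN/dt = rN(1 − N/K) = 0.38 × 2.161×10^6 × (1 − 2.161×10^6/2.57×10^6).
1 − 2.161×10^6/2.57×10^6 = 0.15914; dN/dt = 0.38 × 2.161×10^6 × 0.15914 = 1.30686×10^5.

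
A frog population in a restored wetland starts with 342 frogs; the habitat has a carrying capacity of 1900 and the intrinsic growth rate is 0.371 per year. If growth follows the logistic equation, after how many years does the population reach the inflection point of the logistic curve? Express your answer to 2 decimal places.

4.09 years

Logistic growth is fastest at N = K/2 = 950.
A = (K − N₀)/N₀ = 4.5556. Set K/(1 + A·e^(−rt)) = K/2 → A·e^(−rt) = 1.
e^(−0.371t) = 1/4.5556 = 0.219512, so t = ln(4.5556)/0.371 = 1.5163/0.371 = 4.0872.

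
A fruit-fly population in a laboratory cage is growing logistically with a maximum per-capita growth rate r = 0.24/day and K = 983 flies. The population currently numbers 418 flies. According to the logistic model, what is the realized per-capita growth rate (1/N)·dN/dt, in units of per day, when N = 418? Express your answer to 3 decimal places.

0.138 per day

(1/N)·dN/dt = r(1 − N/K) = 0.24 × (1 − 418/983).
= 0.24 × 0.57477 = 0.13795.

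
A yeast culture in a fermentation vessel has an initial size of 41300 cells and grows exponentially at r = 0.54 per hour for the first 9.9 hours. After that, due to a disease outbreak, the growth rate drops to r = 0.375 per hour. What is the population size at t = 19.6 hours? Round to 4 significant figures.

329200000 cells

Phase 1: N(9.9) = 41300·e^(0.54×9.9) = 41300·e^5.346 = 8.6634×10^6.
Phase 2 runs for 19.6 − 9.9 = 9.7 hours at r = 0.375.
N(19.6) = 8.6634×10^6·e^(0.375×9.7) = 8.6634×10^6·e^3.638 = 3.291808×10^8.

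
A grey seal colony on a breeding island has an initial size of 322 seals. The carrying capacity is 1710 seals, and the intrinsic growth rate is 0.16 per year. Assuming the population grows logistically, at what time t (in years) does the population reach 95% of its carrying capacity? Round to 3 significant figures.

A = (K − N₀)/N₀ = (1710 − 322)/322 = 4.3106.
Solve 1710/(1 + 4.3106·e^(−0.16t)) = 1624.5: 1 + 4.3106·e^(−0.16t) = 1.0526, so e^(−0.16t) = 0.0122099.
−0.16·t = ln(0.0122099) = -4.4055, so t = 4.4055/0.16 = 27.534.

27.5 years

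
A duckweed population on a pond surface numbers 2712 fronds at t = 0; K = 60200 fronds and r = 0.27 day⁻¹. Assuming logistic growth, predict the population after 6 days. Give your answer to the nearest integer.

A = (K − N₀)/N₀ = (60200 − 2712)/2712 = 21.198.
N(t) = K/(1 + A·e^(−rt)) = 60200/(1 + 21.198×e^(−0.27×6)).
e^(−1.62) = 0.1979; denominator = 1 + 21.198×0.1979 = 5.195.
N = 60200/5.195 = 11588.1.

11588 fronds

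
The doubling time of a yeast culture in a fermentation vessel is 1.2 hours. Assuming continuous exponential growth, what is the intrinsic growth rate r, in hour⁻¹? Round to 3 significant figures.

0.578 per hour

r = ln(2)/t_d = 0.6931/1.2 = 0.57762.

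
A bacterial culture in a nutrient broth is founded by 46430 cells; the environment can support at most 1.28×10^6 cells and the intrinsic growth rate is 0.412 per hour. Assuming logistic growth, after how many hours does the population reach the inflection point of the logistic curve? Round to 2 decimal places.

Logistic growth is fastest at N = K/2 = 640000.
A = (K − N₀)/N₀ = 26.568. Set K/(1 + A·e^(−rt)) = K/2 → A·e^(−rt) = 1.
e^(−0.412t) = 1/26.568 = 0.0376387, so t = ln(26.568)/0.412 = 3.2797/0.412 = 7.9605.

7.96 hours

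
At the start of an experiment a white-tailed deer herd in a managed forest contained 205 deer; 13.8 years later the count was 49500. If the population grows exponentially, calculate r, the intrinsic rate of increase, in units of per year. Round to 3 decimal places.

From N(t) = N₀·e^(rt): e^(r·13.8) = 49500/205 = 241.46.
r·13.8 = ln(241.46) = 5.4867, so r = 5.4867/13.8 = 0.39759.

0.398 per year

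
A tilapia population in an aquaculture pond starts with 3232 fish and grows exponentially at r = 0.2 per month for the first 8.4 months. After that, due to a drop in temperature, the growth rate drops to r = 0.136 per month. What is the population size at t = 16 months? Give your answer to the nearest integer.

Phase 1: N(8.4) = 3232·e^(0.2×8.4) = 3232·e^1.68 = 17341.5.
Phase 2 runs for 16 − 8.4 = 7.6 months at r = 0.136.
N(16) = 17341.5·e^(0.136×7.6) = 17341.5·e^1.034 = 48749.8.

48750 fish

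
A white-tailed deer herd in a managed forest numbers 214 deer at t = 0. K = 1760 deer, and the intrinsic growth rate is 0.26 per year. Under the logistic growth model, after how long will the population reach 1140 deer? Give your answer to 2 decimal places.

9.95 years

A = (K − N₀)/N₀ = (1760 − 214)/214 = 7.2243.
Solve 1760/(1 + 7.2243·e^(−0.26t)) = 1140: 1 + 7.2243·e^(−0.26t) = 1.5439, so e^(−0.26t) = 0.075282.
−0.26·t = ln(0.075282) = -2.5865, so t = 2.5865/0.26 = 9.9481.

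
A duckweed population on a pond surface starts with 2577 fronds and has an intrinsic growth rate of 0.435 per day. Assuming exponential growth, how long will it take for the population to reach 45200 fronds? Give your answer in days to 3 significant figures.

Set N₀·e^(rt) = 45200: e^(0.435·t) = 45200/2577 = 17.54.
0.435·t = ln(17.54) = 2.8645, so t = 2.8645/0.435 = 6.585.

6.58 days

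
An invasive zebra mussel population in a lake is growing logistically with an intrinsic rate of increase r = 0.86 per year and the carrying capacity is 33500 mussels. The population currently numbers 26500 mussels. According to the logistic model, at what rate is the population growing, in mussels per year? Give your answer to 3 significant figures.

dN/dt = rN(1 − N/K) = 0.86 × 26500 × (1 − 26500/33500).
1 − 26500/33500 = 0.20896; dN/dt = 0.86 × 26500 × 0.20896 = 4762.1.

4760 mussels per year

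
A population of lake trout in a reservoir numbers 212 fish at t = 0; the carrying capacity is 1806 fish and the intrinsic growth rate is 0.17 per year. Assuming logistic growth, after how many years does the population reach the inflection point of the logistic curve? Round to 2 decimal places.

11.87 years

Logistic growth is fastest at N = K/2 = 903.
A = (K − N₀)/N₀ = 7.5189. Set K/(1 + A·e^(−rt)) = K/2 → A·e^(−rt) = 1.
e^(−0.17t) = 1/7.5189 = 0.132999, so t = ln(7.5189)/0.17 = 2.0174/0.17 = 11.867.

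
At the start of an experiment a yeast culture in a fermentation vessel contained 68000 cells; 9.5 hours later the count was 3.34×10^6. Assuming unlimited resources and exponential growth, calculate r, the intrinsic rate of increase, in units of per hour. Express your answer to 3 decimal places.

From N(t) = N₀·e^(rt): e^(r·9.5) = 3.34×10^6/68000 = 49.118.
r·9.5 = ln(49.118) = 3.8942, so r = 3.8942/9.5 = 0.40992.

0.410 per hour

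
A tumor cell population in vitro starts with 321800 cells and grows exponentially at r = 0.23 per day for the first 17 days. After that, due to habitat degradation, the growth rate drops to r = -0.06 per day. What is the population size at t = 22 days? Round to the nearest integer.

Phase 1: N(17) = 321800·e^(0.23×17) = 321800·e^3.91 = 1.605748×10^7.
Phase 2 runs for 22 − 17 = 5 days at r = -0.06.
N(22) = 1.605748×10^7·e^(-0.06×5) = 1.605748×10^7·e^-0.3 = 1.189568×10^7.

11895676 cells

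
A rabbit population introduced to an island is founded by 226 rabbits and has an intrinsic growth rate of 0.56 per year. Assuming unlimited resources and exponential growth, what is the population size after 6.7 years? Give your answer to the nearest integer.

9629 rabbits

N(t) = N₀·e^(rt) = 226 × e^(0.56×6.7) = 226 × e^3.752.
e^3.752 ≈ 42.606, so N ≈ 226 × 42.606 = 9629.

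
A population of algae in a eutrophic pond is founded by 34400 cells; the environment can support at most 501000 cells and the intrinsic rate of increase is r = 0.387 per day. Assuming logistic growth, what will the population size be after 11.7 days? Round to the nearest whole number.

A = (K − N₀)/N₀ = (501000 − 34400)/34400 = 13.564.
N(t) = K/(1 + A·e^(−rt)) = 501000/(1 + 13.564×e^(−0.387×11.7)).
e^(−4.528) = 0.010803; denominator = 1 + 13.564×0.010803 = 1.1465.
N = 501000/1.1465 = 436968.

436968 cells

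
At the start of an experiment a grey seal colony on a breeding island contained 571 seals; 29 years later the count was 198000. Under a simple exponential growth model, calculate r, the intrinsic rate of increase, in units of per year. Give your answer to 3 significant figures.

From N(t) = N₀·e^(rt): e^(r·29) = 198000/571 = 346.76.
r·29 = ln(346.76) = 5.8486, so r = 5.8486/29 = 0.20168.

0.202 per year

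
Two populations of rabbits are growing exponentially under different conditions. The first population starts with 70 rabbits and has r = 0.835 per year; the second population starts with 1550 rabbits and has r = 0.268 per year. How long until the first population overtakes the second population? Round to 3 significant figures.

Set 70·e^(0.835t) = 1550·e^(0.268t).
e^((0.835 − 0.268)t) = 1550/70 → e^(0.567·t) = 22.143.
0.567·t = ln(22.143) = 3.0975, so t = 3.0975/0.567 = 5.463.

5.46 years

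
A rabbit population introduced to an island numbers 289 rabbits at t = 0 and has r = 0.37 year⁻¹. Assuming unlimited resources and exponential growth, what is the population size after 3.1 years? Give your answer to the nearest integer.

910 rabbits

N(t) = N₀·e^(rt) = 289 × e^(0.37×3.1) = 289 × e^1.147.
e^1.147 ≈ 3.1487, so N ≈ 289 × 3.1487 = 909.984.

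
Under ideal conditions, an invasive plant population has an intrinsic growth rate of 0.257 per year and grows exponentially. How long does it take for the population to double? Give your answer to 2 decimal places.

Doubling time t_d = ln(2)/r = 0.6931/0.257 = 2.6971.

2.70 years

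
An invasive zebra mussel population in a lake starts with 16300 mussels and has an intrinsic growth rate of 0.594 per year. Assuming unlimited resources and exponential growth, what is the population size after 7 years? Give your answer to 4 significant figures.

1042000 mussels

N(t) = N₀·e^(rt) = 16300 × e^(0.594×7) = 16300 × e^4.158.
e^4.158 ≈ 63.944, so N ≈ 16300 × 63.944 = 1.042279×10^6.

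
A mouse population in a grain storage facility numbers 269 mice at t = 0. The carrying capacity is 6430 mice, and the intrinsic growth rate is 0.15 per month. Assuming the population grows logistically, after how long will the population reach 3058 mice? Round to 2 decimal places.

20.22 months

A = (K − N₀)/N₀ = (6430 − 269)/269 = 22.903.
Solve 6430/(1 + 22.903·e^(−0.15t)) = 3058: 1 + 22.903·e^(−0.15t) = 2.1027, so e^(−0.15t) = 0.048145.
−0.15·t = ln(0.048145) = -3.0335, so t = 3.0335/0.15 = 20.224.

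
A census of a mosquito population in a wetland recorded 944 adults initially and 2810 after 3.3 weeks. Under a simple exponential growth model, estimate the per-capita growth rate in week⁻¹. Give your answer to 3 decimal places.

0.331 per week

From N(t) = N₀·e^(rt): e^(r·3.3) = 2810/944 = 2.9767.
r·3.3 = ln(2.9767) = 1.0908, so r = 1.0908/3.3 = 0.33055.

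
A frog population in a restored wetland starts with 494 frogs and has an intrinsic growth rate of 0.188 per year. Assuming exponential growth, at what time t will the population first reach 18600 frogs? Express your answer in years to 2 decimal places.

Set N₀·e^(rt) = 18600: e^(0.188·t) = 18600/494 = 37.652.
0.188·t = ln(37.652) = 3.6284, so t = 3.6284/0.188 = 19.3.

19.30 years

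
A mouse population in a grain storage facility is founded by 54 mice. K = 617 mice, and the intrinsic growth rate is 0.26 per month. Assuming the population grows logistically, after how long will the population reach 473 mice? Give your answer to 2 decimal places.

13.59 months

A = (K − N₀)/N₀ = (617 − 54)/54 = 10.426.
Solve 617/(1 + 10.426·e^(−0.26t)) = 473: 1 + 10.426·e^(−0.26t) = 1.3044, so e^(−0.26t) = 0.0292003.
−0.26·t = ln(0.0292003) = -3.5336, so t = 3.5336/0.26 = 13.591.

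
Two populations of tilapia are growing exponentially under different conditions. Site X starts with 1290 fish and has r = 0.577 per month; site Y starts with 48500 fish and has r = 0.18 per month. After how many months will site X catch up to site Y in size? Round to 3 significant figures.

Set 1290·e^(0.577t) = 48500·e^(0.18t).
e^((0.577 − 0.18)t) = 48500/1290 → e^(0.397·t) = 37.597.
0.397·t = ln(37.597) = 3.6269, so t = 3.6269/0.397 = 9.1358.

9.14 months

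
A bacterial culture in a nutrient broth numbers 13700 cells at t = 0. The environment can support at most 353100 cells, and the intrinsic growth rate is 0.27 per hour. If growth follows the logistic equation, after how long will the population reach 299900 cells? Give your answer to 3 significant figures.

18.3 hours

A = (K − N₀)/N₀ = (353100 − 13700)/13700 = 24.774.
Solve 353100/(1 + 24.774·e^(−0.27t)) = 299900: 1 + 24.774·e^(−0.27t) = 1.1774, so e^(−0.27t) = 0.00716051.
−0.27·t = ln(0.00716051) = -4.9392, so t = 4.9392/0.27 = 18.293.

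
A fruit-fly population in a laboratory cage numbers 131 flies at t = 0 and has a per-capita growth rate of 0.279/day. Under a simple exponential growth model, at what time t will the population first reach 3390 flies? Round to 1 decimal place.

11.7 days

Set N₀·e^(rt) = 3390: e^(0.279·t) = 3390/131 = 25.878.
0.279·t = ln(25.878) = 3.2534, so t = 3.2534/0.279 = 11.661.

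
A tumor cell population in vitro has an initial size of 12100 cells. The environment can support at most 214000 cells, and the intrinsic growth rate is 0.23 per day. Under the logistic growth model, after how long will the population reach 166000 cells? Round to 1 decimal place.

17.6 days

A = (K − N₀)/N₀ = (214000 − 12100)/12100 = 16.686.
Solve 214000/(1 + 16.686·e^(−0.23t)) = 166000: 1 + 16.686·e^(−0.23t) = 1.2892, so e^(−0.23t) = 0.0173293.
−0.23·t = ln(0.0173293) = -4.0554, so t = 4.0554/0.23 = 17.632.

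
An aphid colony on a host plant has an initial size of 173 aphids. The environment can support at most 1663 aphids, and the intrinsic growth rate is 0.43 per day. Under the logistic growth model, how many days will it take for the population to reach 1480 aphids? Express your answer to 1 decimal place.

A = (K − N₀)/N₀ = (1663 − 173)/173 = 8.6127.
Solve 1663/(1 + 8.6127·e^(−0.43t)) = 1480: 1 + 8.6127·e^(−0.43t) = 1.1236, so e^(−0.43t) = 0.0143565.
−0.43·t = ln(0.0143565) = -4.2436, so t = 4.2436/0.43 = 9.8687.

9.9 days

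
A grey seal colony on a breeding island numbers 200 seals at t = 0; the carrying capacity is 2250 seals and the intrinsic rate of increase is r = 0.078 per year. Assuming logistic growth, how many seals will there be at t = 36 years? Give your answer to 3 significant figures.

1390 seals

A = (K − N₀)/N₀ = (2250 − 200)/200 = 10.25.
N(t) = K/(1 + A·e^(−rt)) = 2250/(1 + 10.25×e^(−0.078×36)).
e^(−2.808) = 0.060326; denominator = 1 + 10.25×0.060326 = 1.6183.
N = 2250/1.6183 = 1390.32.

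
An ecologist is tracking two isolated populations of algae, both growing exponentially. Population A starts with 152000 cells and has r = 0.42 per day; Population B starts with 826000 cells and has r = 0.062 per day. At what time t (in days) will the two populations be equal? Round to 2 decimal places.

Set 152000·e^(0.42t) = 826000·e^(0.062t).
e^((0.42 − 0.062)t) = 826000/152000 → e^(0.358·t) = 5.4342.
0.358·t = ln(5.4342) = 1.6927, so t = 1.6927/0.358 = 4.7283.

4.73 days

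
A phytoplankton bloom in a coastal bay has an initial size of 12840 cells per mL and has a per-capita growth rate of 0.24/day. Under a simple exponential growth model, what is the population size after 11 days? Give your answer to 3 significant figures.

180000 cells per mL

N(t) = N₀·e^(rt) = 12840 × e^(0.24×11) = 12840 × e^2.64.
e^2.64 ≈ 14.013, so N ≈ 12840 × 14.013 = 179930.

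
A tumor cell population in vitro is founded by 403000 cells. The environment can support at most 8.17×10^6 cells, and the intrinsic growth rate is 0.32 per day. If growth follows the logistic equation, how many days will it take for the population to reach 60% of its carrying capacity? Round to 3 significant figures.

A = (K − N₀)/N₀ = (8.17×10^6 − 403000)/403000 = 19.273.
Solve 8.17×10^6/(1 + 19.273·e^(−0.32t)) = 4.902×10^6: 1 + 19.273·e^(−0.32t) = 1.6667, so e^(−0.32t) = 0.0345908.
−0.32·t = ln(0.0345908) = -3.3642, so t = 3.3642/0.32 = 10.513.

10.5 days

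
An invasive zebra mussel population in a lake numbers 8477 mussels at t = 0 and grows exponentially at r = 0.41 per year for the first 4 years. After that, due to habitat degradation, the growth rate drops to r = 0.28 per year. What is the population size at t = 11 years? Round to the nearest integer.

Phase 1: N(4) = 8477·e^(0.41×4) = 8477·e^1.64 = 43700.4.
Phase 2 runs for 11 − 4 = 7 years at r = 0.28.
N(11) = 43700.4·e^(0.28×7) = 43700.4·e^1.96 = 310243.

310243 mussels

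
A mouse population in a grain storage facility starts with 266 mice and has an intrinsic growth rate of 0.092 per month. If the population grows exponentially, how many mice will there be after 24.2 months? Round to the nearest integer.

2465 mice

N(t) = N₀·e^(rt) = 266 × e^(0.092×24.2) = 266 × e^2.226.
e^2.226 ≈ 9.2664, so N ≈ 266 × 9.2664 = 2464.87.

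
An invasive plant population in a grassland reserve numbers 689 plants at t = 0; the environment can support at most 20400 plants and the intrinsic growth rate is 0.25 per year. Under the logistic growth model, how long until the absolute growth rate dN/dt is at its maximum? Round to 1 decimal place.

Logistic growth is fastest at N = K/2 = 10200.
A = (K − N₀)/N₀ = 28.608. Set K/(1 + A·e^(−rt)) = K/2 → A·e^(−rt) = 1.
e^(−0.25t) = 1/28.608 = 0.0349551, so t = ln(28.608)/0.25 = 3.3537/0.25 = 13.415.

13.4 years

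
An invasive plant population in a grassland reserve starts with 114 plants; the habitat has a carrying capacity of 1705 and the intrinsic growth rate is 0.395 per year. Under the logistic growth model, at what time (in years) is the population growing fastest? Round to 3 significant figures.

Logistic growth is fastest at N = K/2 = 852.5.
A = (K − N₀)/N₀ = 13.956. Set K/(1 + A·e^(−rt)) = K/2 → A·e^(−rt) = 1.
e^(−0.395t) = 1/13.956 = 0.071653, so t = ln(13.956)/0.395 = 2.6359/0.395 = 6.6732.

6.67 years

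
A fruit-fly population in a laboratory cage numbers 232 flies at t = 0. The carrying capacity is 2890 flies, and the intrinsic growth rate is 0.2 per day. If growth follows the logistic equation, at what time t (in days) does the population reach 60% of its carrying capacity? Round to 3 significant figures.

14.2 days

A = (K − N₀)/N₀ = (2890 − 232)/232 = 11.457.
Solve 2890/(1 + 11.457·e^(−0.2t)) = 1734: 1 + 11.457·e^(−0.2t) = 1.6667, so e^(−0.2t) = 0.0581891.
−0.2·t = ln(0.0581891) = -2.8441, so t = 2.8441/0.2 = 14.22.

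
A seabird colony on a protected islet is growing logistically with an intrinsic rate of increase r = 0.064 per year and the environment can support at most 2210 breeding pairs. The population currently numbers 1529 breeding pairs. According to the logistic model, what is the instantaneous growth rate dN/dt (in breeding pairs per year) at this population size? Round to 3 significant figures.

30.2 breeding pairs per year

dN/dt = rN(1 − N/K) = 0.064 × 1529 × (1 − 1529/2210).
1 − 1529/2210 = 0.30814; dN/dt = 0.064 × 1529 × 0.30814 = 30.154.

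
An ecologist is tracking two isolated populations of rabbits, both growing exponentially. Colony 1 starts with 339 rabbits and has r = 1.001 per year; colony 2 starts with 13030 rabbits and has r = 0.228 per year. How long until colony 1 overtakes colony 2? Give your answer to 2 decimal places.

4.72 years

Set 339·e^(1.001t) = 13030·e^(0.228t).
e^((1.001 − 0.228)t) = 13030/339 → e^(0.773·t) = 38.437.
0.773·t = ln(38.437) = 3.649, so t = 3.649/0.773 = 4.7206.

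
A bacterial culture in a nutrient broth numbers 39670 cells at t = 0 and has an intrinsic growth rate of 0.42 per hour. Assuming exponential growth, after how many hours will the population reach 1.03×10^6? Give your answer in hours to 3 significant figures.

7.75 hours

Set N₀·e^(rt) = 1.03×10^6: e^(0.42·t) = 1.03×10^6/39670 = 25.964.
0.42·t = ln(25.964) = 3.2567, so t = 3.2567/0.42 = 7.7541.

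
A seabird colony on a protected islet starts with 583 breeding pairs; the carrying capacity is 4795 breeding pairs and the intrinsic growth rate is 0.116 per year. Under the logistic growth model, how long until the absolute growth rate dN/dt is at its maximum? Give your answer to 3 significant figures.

Logistic growth is fastest at N = K/2 = 2397.5.
A = (K − N₀)/N₀ = 7.2247. Set K/(1 + A·e^(−rt)) = K/2 → A·e^(−rt) = 1.
e^(−0.116t) = 1/7.2247 = 0.138414, so t = ln(7.2247)/0.116 = 1.9775/0.116 = 17.047.

17.0 years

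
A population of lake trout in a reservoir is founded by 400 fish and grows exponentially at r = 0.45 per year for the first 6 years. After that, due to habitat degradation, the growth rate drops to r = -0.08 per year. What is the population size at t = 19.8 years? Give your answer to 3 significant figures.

Phase 1: N(6) = 400·e^(0.45×6) = 400·e^2.7 = 5951.89.
Phase 2 runs for 19.8 − 6 = 13.8 years at r = -0.08.
N(19.8) = 5951.89·e^(-0.08×13.8) = 5951.89·e^-1.104 = 1973.3.

1970 fish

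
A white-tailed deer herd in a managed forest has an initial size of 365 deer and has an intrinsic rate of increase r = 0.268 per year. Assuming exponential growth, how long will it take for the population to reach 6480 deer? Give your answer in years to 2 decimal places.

Set N₀·e^(rt) = 6480: e^(0.268·t) = 6480/365 = 17.753.
0.268·t = ln(17.753) = 2.8766, so t = 2.8766/0.268 = 10.734.

10.73 years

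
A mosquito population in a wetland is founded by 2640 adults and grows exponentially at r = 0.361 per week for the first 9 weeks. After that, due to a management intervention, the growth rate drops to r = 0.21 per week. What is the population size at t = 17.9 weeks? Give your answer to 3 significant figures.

Phase 1: N(9) = 2640·e^(0.361×9) = 2640·e^3.249 = 68018.4.
Phase 2 runs for 17.9 − 9 = 8.9 weeks at r = 0.21.
N(17.9) = 68018.4·e^(0.21×8.9) = 68018.4·e^1.869 = 440883.

441000 adults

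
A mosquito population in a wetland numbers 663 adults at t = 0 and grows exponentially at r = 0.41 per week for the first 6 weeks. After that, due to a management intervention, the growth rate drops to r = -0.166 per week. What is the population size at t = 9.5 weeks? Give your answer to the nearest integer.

4341 adults

Phase 1: N(6) = 663·e^(0.41×6) = 663·e^2.46 = 7760.29.
Phase 2 runs for 9.5 − 6 = 3.5 weeks at r = -0.166.
N(9.5) = 7760.29·e^(-0.166×3.5) = 7760.29·e^-0.581 = 4340.63.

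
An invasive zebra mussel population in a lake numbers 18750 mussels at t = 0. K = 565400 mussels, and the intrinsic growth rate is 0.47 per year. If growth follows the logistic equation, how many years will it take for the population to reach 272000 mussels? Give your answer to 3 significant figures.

7.01 years

A = (K − N₀)/N₀ = (565400 − 18750)/18750 = 29.155.
Solve 565400/(1 + 29.155·e^(−0.47t)) = 272000: 1 + 29.155·e^(−0.47t) = 2.0787, so e^(−0.47t) = 0.0369984.
−0.47·t = ln(0.0369984) = -3.2969, so t = 3.2969/0.47 = 7.0146.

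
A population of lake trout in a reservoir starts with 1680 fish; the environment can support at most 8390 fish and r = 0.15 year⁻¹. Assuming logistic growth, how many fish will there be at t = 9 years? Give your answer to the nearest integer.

A = (K − N₀)/N₀ = (8390 − 1680)/1680 = 3.994.
N(t) = K/(1 + A·e^(−rt)) = 8390/(1 + 3.994×e^(−0.15×9)).
e^(−1.35) = 0.25924; denominator = 1 + 3.994×0.25924 = 2.0354.
N = 8390/2.0354 = 4122.

4122 fish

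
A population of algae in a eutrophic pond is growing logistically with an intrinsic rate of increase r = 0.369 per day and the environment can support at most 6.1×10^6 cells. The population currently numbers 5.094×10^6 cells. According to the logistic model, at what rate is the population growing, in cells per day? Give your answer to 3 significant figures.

dN/dt = rN(1 − N/K) = 0.369 × 5.094×10^6 × (1 − 5.094×10^6/6.1×10^6).
1 − 5.094×10^6/6.1×10^6 = 0.16492; dN/dt = 0.369 × 5.094×10^6 × 0.16492 = 3.09994×10^5.

310000 cells per day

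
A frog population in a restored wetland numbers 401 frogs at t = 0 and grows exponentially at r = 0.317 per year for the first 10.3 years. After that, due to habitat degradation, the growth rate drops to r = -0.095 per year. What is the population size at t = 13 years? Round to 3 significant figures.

8120 frogs

Phase 1: N(10.3) = 401·e^(0.317×10.3) = 401·e^3.265 = 10499.3.
Phase 2 runs for 13 − 10.3 = 2.7 years at r = -0.095.
N(13) = 10499.3·e^(-0.095×2.7) = 10499.3·e^-0.2565 = 8123.87.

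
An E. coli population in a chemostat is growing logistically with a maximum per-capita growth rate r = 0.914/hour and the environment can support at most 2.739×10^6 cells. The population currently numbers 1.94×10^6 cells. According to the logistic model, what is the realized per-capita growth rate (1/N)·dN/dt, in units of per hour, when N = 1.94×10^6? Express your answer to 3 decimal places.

(1/N)·dN/dt = r(1 − N/K) = 0.914 × (1 − 1.94×10^6/2.739×10^6).
= 0.914 × 0.29171 = 0.26663.

0.267 per hour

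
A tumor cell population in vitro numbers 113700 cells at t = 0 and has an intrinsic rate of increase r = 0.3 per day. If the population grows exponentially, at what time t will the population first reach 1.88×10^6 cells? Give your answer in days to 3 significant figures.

Set N₀·e^(rt) = 1.88×10^6: e^(0.3·t) = 1.88×10^6/113700 = 16.535.
0.3·t = ln(16.535) = 2.8055, so t = 2.8055/0.3 = 9.3515.

9.35 days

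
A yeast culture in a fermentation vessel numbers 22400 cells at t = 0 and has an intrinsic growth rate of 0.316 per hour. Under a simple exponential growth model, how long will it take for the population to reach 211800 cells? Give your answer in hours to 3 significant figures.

Set N₀·e^(rt) = 211800: e^(0.316·t) = 211800/22400 = 9.4554.
0.316·t = ln(9.4554) = 2.2466, so t = 2.2466/0.316 = 7.1094.

7.11 hours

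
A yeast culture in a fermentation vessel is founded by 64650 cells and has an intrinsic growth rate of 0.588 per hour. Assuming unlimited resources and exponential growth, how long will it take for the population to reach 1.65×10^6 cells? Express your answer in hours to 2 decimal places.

5.51 hours

Set N₀·e^(rt) = 1.65×10^6: e^(0.588·t) = 1.65×10^6/64650 = 25.522.
0.588·t = ln(25.522) = 3.2395, so t = 3.2395/0.588 = 5.5094.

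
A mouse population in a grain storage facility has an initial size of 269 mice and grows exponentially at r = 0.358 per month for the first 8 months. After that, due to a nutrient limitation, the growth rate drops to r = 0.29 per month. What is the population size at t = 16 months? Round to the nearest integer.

47988 mice

Phase 1: N(8) = 269·e^(0.358×8) = 269·e^2.864 = 4715.98.
Phase 2 runs for 16 − 8 = 8 months at r = 0.29.
N(16) = 4715.98·e^(0.29×8) = 4715.98·e^2.32 = 47988.2.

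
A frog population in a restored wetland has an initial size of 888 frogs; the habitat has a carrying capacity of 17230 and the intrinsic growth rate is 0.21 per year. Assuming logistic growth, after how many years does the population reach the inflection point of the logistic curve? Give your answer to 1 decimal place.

13.9 years

Logistic growth is fastest at N = K/2 = 8615.
A = (K − N₀)/N₀ = 18.403. Set K/(1 + A·e^(−rt)) = K/2 → A·e^(−rt) = 1.
e^(−0.21t) = 1/18.403 = 0.0543385, so t = ln(18.403)/0.21 = 2.9125/0.21 = 13.869.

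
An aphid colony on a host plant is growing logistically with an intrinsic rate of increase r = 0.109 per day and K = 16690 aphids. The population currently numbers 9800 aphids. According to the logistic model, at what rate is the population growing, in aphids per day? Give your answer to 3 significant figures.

441 aphids per day

dN/dt = rN(1 − N/K) = 0.109 × 9800 × (1 − 9800/16690).
1 − 9800/16690 = 0.41282; dN/dt = 0.109 × 9800 × 0.41282 = 440.98.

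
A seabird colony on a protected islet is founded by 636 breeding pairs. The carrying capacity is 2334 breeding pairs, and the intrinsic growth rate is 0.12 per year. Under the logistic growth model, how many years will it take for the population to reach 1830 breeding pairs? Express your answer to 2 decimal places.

A = (K − N₀)/N₀ = (2334 − 636)/636 = 2.6698.
Solve 2334/(1 + 2.6698·e^(−0.12t)) = 1830: 1 + 2.6698·e^(−0.12t) = 1.2754, so e^(−0.12t) = 0.103157.
−0.12·t = ln(0.103157) = -2.2715, so t = 2.2715/0.12 = 18.929.

18.93 years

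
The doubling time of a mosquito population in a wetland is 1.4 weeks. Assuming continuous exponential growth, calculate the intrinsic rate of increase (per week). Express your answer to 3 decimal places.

0.495 per week

r = ln(2)/t_d = 0.6931/1.4 = 0.49511.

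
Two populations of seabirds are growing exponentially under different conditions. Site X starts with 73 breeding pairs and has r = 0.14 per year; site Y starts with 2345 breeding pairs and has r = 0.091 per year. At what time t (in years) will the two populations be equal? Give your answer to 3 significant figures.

70.8 years

Set 73·e^(0.14t) = 2345·e^(0.091t).
e^((0.14 − 0.091)t) = 2345/73 → e^(0.049·t) = 32.123.
0.049·t = ln(32.123) = 3.4696, so t = 3.4696/0.049 = 70.808.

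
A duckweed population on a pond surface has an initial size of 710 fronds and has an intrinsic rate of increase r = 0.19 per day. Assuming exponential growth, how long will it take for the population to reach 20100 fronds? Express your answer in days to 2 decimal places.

17.60 days

Set N₀·e^(rt) = 20100: e^(0.19·t) = 20100/710 = 28.31.
0.19·t = ln(28.31) = 3.3432, so t = 3.3432/0.19 = 17.596.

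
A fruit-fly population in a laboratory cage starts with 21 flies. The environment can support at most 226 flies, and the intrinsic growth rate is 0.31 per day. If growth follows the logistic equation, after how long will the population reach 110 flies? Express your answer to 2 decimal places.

A = (K − N₀)/N₀ = (226 − 21)/21 = 9.7619.
Solve 226/(1 + 9.7619·e^(−0.31t)) = 110: 1 + 9.7619·e^(−0.31t) = 2.0545, so e^(−0.31t) = 0.108027.
−0.31·t = ln(0.108027) = -2.2254, so t = 2.2254/0.31 = 7.1786.

7.18 days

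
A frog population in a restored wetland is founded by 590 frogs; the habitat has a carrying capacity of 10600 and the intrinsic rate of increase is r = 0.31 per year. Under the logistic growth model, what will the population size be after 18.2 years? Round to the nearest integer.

A = (K − N₀)/N₀ = (10600 − 590)/590 = 16.966.
N(t) = K/(1 + A·e^(−rt)) = 10600/(1 + 16.966×e^(−0.31×18.2)).
e^(−5.642) = 0.0035458; denominator = 1 + 16.966×0.0035458 = 1.0602.
N = 10600/1.0602 = 9998.51.

9999 frogs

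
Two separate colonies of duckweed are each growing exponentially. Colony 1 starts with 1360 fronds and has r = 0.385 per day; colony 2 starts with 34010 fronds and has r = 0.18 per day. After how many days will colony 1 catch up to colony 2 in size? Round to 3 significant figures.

15.7 days

Set 1360·e^(0.385t) = 34010·e^(0.18t).
e^((0.385 − 0.18)t) = 34010/1360 → e^(0.205·t) = 25.007.
0.205·t = ln(25.007) = 3.2192, so t = 3.2192/0.205 = 15.703.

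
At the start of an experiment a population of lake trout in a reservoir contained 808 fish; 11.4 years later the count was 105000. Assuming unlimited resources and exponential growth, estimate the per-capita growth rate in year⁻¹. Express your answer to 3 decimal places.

0.427 per year

From N(t) = N₀·e^(rt): e^(r·11.4) = 105000/808 = 129.95.
r·11.4 = ln(129.95) = 4.8672, so r = 4.8672/11.4 = 0.42694.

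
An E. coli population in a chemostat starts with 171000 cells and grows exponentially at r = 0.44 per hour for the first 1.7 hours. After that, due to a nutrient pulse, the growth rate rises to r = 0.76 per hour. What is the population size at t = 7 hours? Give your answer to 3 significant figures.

Phase 1: N(1.7) = 171000·e^(0.44×1.7) = 171000·e^0.748 = 361284.
Phase 2 runs for 7 − 1.7 = 5.3 hours at r = 0.76.
N(7) = 361284·e^(0.76×5.3) = 361284·e^4.028 = 2.028554×10^7.

20300000 cells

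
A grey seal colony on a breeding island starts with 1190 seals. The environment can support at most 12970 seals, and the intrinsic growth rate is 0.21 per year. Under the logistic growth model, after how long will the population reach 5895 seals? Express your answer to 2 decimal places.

A = (K − N₀)/N₀ = (12970 − 1190)/1190 = 9.8992.
Solve 12970/(1 + 9.8992·e^(−0.21t)) = 5895: 1 + 9.8992·e^(−0.21t) = 2.2002, so e^(−0.21t) = 0.12124.
−0.21·t = ln(0.12124) = -2.11, so t = 2.11/0.21 = 10.048.

10.05 years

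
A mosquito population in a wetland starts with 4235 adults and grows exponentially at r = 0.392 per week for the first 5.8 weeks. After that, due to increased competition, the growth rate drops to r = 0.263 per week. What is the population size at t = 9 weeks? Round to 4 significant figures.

95450 adults

Phase 1: N(5.8) = 4235·e^(0.392×5.8) = 4235·e^2.274 = 41140.1.
Phase 2 runs for 9 − 5.8 = 3.2 weeks at r = 0.263.
N(9) = 41140.1·e^(0.263×3.2) = 41140.1·e^0.8416 = 95448.2.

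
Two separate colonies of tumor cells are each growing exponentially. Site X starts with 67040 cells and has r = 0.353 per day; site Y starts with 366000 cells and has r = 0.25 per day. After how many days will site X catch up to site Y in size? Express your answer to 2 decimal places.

Set 67040·e^(0.353t) = 366000·e^(0.25t).
e^((0.353 − 0.25)t) = 366000/67040 → e^(0.103·t) = 5.4594.
0.103·t = ln(5.4594) = 1.6973, so t = 1.6973/0.103 = 16.479.

16.48 days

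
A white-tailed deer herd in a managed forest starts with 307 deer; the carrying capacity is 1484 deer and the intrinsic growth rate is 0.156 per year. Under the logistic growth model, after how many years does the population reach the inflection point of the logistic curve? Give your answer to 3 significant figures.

8.61 years

Logistic growth is fastest at N = K/2 = 742.
A = (K − N₀)/N₀ = 3.8339. Set K/(1 + A·e^(−rt)) = K/2 → A·e^(−rt) = 1.
e^(−0.156t) = 1/3.8339 = 0.260833, so t = ln(3.8339)/0.156 = 1.3439/0.156 = 8.6146.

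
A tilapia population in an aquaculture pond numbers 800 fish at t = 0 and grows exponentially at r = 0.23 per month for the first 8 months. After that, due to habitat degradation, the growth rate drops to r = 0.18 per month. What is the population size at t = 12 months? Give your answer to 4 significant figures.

10350 fish

Phase 1: N(8) = 800·e^(0.23×8) = 800·e^1.84 = 5037.23.
Phase 2 runs for 12 − 8 = 4 months at r = 0.18.
N(12) = 5037.23·e^(0.18×4) = 5037.23·e^0.72 = 10348.7.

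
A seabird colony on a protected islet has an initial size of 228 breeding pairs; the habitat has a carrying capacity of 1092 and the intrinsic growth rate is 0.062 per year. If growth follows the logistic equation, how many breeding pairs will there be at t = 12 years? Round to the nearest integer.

390 breeding pairs

A = (K − N₀)/N₀ = (1092 − 228)/228 = 3.7895.
N(t) = K/(1 + A·e^(−rt)) = 1092/(1 + 3.7895×e^(−0.062×12)).
e^(−0.744) = 0.47521; denominator = 1 + 3.7895×0.47521 = 2.8008.
N = 1092/2.8008 = 389.89.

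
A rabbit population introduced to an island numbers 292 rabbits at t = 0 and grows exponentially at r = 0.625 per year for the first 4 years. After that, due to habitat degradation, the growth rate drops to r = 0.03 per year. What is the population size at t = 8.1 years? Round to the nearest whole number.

Phase 1: N(4) = 292·e^(0.625×4) = 292·e^2.5 = 3557.29.
Phase 2 runs for 8.1 − 4 = 4.1 years at r = 0.03.
N(8.1) = 3557.29·e^(0.03×4.1) = 3557.29·e^0.123 = 4022.88.

4023 rabbits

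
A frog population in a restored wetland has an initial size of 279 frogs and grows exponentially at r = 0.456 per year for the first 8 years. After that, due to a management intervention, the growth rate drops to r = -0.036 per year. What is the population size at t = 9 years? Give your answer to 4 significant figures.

10330 frogs

Phase 1: N(8) = 279·e^(0.456×8) = 279·e^3.648 = 10713.
Phase 2 runs for 9 − 8 = 1 years at r = -0.036.
N(9) = 10713·e^(-0.036×1) = 10713·e^-0.036 = 10334.2.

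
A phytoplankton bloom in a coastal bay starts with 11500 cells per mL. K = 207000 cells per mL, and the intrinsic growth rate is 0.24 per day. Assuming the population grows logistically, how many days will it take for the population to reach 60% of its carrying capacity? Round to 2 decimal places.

A = (K − N₀)/N₀ = (207000 − 11500)/11500 = 17.
Solve 207000/(1 + 17·e^(−0.24t)) = 124200: 1 + 17·e^(−0.24t) = 1.6667, so e^(−0.24t) = 0.0392157.
−0.24·t = ln(0.0392157) = -3.2387, so t = 3.2387/0.24 = 13.494.

13.49 days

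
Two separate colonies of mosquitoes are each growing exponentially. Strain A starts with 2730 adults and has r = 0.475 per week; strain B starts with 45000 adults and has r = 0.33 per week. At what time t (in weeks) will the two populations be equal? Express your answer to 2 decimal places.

19.33 weeks

Set 2730·e^(0.475t) = 45000·e^(0.33t).
e^((0.475 − 0.33)t) = 45000/2730 → e^(0.145·t) = 16.484.
0.145·t = ln(16.484) = 2.8024, so t = 2.8024/0.145 = 19.327.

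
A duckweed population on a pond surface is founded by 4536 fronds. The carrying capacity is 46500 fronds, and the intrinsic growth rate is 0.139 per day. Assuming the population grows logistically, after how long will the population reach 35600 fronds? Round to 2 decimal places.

24.52 days

A = (K − N₀)/N₀ = (46500 − 4536)/4536 = 9.2513.
Solve 46500/(1 + 9.2513·e^(−0.139t)) = 35600: 1 + 9.2513·e^(−0.139t) = 1.3062, so e^(−0.139t) = 0.0330958.
−0.139·t = ln(0.0330958) = -3.4083, so t = 3.4083/0.139 = 24.52.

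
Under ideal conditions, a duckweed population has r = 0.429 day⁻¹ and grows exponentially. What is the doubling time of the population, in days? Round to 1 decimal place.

Doubling time t_d = ln(2)/r = 0.6931/0.429 = 1.6157.

1.6 days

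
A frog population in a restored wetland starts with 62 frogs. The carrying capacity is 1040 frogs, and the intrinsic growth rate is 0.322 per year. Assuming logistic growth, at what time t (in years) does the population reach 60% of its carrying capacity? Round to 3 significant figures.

A = (K − N₀)/N₀ = (1040 − 62)/62 = 15.774.
Solve 1040/(1 + 15.774·e^(−0.322t)) = 624: 1 + 15.774·e^(−0.322t) = 1.6667, so e^(−0.322t) = 0.0422631.
−0.322·t = ln(0.0422631) = -3.1638, so t = 3.1638/0.322 = 9.8256.

9.83 years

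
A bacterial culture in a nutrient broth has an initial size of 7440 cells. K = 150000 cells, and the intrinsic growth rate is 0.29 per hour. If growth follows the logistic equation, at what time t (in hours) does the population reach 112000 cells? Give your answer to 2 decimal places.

13.91 hours

A = (K − N₀)/N₀ = (150000 − 7440)/7440 = 19.161.
Solve 150000/(1 + 19.161·e^(−0.29t)) = 112000: 1 + 19.161·e^(−0.29t) = 1.3393, so e^(−0.29t) = 0.0177068.
−0.29·t = ln(0.0177068) = -4.0338, so t = 4.0338/0.29 = 13.91.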